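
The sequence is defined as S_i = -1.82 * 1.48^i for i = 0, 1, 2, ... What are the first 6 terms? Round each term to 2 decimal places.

This is a geometric sequence.
i=0: S_0 = -1.82 * 1.48^0 = -1.82
i=1: S_1 = -1.82 * 1.48^1 ≈ -2.69
i=2: S_2 = -1.82 * 1.48^2 ≈ -3.99
i=3: S_3 = -1.82 * 1.48^3 ≈ -5.9
i=4: S_4 = -1.82 * 1.48^4 ≈ -8.73
i=5: S_5 = -1.82 * 1.48^5 ≈ -12.92
The first 6 terms are: [-1.82, -2.69, -3.99, -5.9, -8.73, -12.92]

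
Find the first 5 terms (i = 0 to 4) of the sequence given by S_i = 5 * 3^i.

This is a geometric sequence.
i=0: S_0 = 5 * 3^0 = 5
i=1: S_1 = 5 * 3^1 = 15
i=2: S_2 = 5 * 3^2 = 45
i=3: S_3 = 5 * 3^3 = 135
i=4: S_4 = 5 * 3^4 = 405
The first 5 terms are: [5, 15, 45, 135, 405]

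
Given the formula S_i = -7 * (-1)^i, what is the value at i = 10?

S_10 = -7 * (-1)^10 = -7 * 1 = -7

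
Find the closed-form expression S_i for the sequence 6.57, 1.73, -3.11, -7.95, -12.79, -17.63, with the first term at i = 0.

Check differences: 1.73 - 6.57 = -4.84
-3.11 - 1.73 = -4.84
Common difference d = -4.84.
First term a = 6.57.
Formula: S_i = 6.57 - 4.84*i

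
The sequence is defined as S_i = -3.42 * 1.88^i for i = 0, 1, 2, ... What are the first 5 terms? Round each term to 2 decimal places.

This is a geometric sequence.
i=0: S_0 = -3.42 * 1.88^0 = -3.42
i=1: S_1 = -3.42 * 1.88^1 ≈ -6.43
i=2: S_2 = -3.42 * 1.88^2 ≈ -12.09
i=3: S_3 = -3.42 * 1.88^3 ≈ -22.72
i=4: S_4 = -3.42 * 1.88^4 ≈ -42.72
The first 5 terms are: [-3.42, -6.43, -12.09, -22.72, -42.72]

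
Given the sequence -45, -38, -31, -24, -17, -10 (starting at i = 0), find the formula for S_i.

Check differences: -38 - -45 = 7
-31 - -38 = 7
Common difference d = 7.
First term a = -45.
Formula: S_i = -45 + 7*i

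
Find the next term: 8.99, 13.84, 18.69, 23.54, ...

Differences: 13.84 - 8.99 = 4.85
This is an arithmetic sequence with common difference d = 4.85.
Next term = 23.54 + 4.85 = 28.39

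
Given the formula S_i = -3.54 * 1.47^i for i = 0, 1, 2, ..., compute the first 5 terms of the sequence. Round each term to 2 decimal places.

This is a geometric sequence.
i=0: S_0 = -3.54 * 1.47^0 = -3.54
i=1: S_1 = -3.54 * 1.47^1 ≈ -5.2
i=2: S_2 = -3.54 * 1.47^2 ≈ -7.65
i=3: S_3 = -3.54 * 1.47^3 ≈ -11.24
i=4: S_4 = -3.54 * 1.47^4 ≈ -16.53
The first 5 terms are: [-3.54, -5.2, -7.65, -11.24, -16.53]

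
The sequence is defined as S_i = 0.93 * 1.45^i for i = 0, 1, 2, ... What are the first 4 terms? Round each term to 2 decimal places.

This is a geometric sequence.
i=0: S_0 = 0.93 * 1.45^0 = 0.93
i=1: S_1 = 0.93 * 1.45^1 ≈ 1.35
i=2: S_2 = 0.93 * 1.45^2 ≈ 1.96
i=3: S_3 = 0.93 * 1.45^3 ≈ 2.84
The first 4 terms are: [0.93, 1.35, 1.96, 2.84]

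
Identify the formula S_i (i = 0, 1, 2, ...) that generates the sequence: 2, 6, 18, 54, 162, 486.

Check ratios: 6 / 2 = 3.0
Common ratio r = 3.
First term a = 2.
Formula: S_i = 2 * 3^i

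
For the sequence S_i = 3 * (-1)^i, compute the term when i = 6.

S_6 = 3 * (-1)^6 = 3 * 1 = 3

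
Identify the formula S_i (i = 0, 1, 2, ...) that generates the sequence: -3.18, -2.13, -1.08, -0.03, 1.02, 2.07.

Check differences: -2.13 - -3.18 = 1.05
-1.08 - -2.13 = 1.05
Common difference d = 1.05.
First term a = -3.18.
Formula: S_i = -3.18 + 1.05*i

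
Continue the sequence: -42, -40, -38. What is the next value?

Differences: -40 - -42 = 2
This is an arithmetic sequence with common difference d = 2.
Next term = -38 + 2 = -36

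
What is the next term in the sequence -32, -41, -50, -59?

Differences: -41 - -32 = -9
This is an arithmetic sequence with common difference d = -9.
Next term = -59 + -9 = -68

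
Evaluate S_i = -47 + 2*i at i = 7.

S_7 = -47 + 2*7 = -47 + 14 = -33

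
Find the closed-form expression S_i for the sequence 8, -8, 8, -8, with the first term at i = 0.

Check ratios: -8 / 8 = -1.0
Common ratio r = -1.
First term a = 8.
Formula: S_i = 8 * (-1)^i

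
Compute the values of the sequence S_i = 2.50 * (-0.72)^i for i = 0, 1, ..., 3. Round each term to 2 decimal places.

This is a geometric sequence.
i=0: S_0 = 2.5 * (-0.72)^0 = 2.5
i=1: S_1 = 2.5 * (-0.72)^1 = -1.8
i=2: S_2 = 2.5 * (-0.72)^2 ≈ 1.3
i=3: S_3 = 2.5 * (-0.72)^3 ≈ -0.93
The first 4 terms are: [2.5, -1.8, 1.3, -0.93]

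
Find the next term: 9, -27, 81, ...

Ratios: -27 / 9 = -3.0
This is a geometric sequence with common ratio r = -3.
Next term = 81 * -3 = -243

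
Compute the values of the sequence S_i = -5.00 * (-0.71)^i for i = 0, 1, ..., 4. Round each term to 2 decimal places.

This is a geometric sequence.
i=0: S_0 = -5.0 * (-0.71)^0 = -5.0
i=1: S_1 = -5.0 * (-0.71)^1 = 3.55
i=2: S_2 = -5.0 * (-0.71)^2 ≈ -2.52
i=3: S_3 = -5.0 * (-0.71)^3 ≈ 1.79
i=4: S_4 = -5.0 * (-0.71)^4 ≈ -1.27
The first 5 terms are: [-5.0, 3.55, -2.52, 1.79, -1.27]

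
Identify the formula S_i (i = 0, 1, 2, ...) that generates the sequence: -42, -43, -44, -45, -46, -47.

Check differences: -43 - -42 = -1
-44 - -43 = -1
Common difference d = -1.
First term a = -42.
Formula: S_i = -42 - 1*i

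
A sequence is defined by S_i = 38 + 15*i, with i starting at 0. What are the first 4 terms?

This is an arithmetic sequence.
i=0: S_0 = 38 + 15*0 = 38
i=1: S_1 = 38 + 15*1 = 53
i=2: S_2 = 38 + 15*2 = 68
i=3: S_3 = 38 + 15*3 = 83
The first 4 terms are: [38, 53, 68, 83]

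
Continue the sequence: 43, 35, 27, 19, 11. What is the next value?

Differences: 35 - 43 = -8
This is an arithmetic sequence with common difference d = -8.
Next term = 11 + -8 = 3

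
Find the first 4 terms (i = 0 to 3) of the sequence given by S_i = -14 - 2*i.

This is an arithmetic sequence.
i=0: S_0 = -14 + -2*0 = -14
i=1: S_1 = -14 + -2*1 = -16
i=2: S_2 = -14 + -2*2 = -18
i=3: S_3 = -14 + -2*3 = -20
The first 4 terms are: [-14, -16, -18, -20]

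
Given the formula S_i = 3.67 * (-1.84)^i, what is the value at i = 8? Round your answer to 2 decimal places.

S_8 = 3.67 * (-1.84)^8 ≈ 3.67 * 131.384 ≈ 482.18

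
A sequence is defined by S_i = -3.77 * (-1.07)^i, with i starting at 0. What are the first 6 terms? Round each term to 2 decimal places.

This is a geometric sequence.
i=0: S_0 = -3.77 * (-1.07)^0 = -3.77
i=1: S_1 = -3.77 * (-1.07)^1 ≈ 4.03
i=2: S_2 = -3.77 * (-1.07)^2 ≈ -4.32
i=3: S_3 = -3.77 * (-1.07)^3 ≈ 4.62
i=4: S_4 = -3.77 * (-1.07)^4 ≈ -4.94
i=5: S_5 = -3.77 * (-1.07)^5 ≈ 5.29
The first 6 terms are: [-3.77, 4.03, -4.32, 4.62, -4.94, 5.29]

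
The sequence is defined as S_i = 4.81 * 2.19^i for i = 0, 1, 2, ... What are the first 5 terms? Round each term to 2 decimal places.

This is a geometric sequence.
i=0: S_0 = 4.81 * 2.19^0 = 4.81
i=1: S_1 = 4.81 * 2.19^1 ≈ 10.53
i=2: S_2 = 4.81 * 2.19^2 ≈ 23.07
i=3: S_3 = 4.81 * 2.19^3 ≈ 50.52
i=4: S_4 = 4.81 * 2.19^4 ≈ 110.64
The first 5 terms are: [4.81, 10.53, 23.07, 50.52, 110.64]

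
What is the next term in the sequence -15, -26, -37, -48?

Differences: -26 - -15 = -11
This is an arithmetic sequence with common difference d = -11.
Next term = -48 + -11 = -59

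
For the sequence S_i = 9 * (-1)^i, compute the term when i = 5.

S_5 = 9 * (-1)^5 = 9 * -1 = -9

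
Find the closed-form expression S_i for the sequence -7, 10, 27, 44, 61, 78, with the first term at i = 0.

Check differences: 10 - -7 = 17
27 - 10 = 17
Common difference d = 17.
First term a = -7.
Formula: S_i = -7 + 17*i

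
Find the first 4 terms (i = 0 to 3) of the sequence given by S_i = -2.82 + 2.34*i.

This is an arithmetic sequence.
i=0: S_0 = -2.82 + 2.34*0 = -2.82
i=1: S_1 = -2.82 + 2.34*1 = -0.48
i=2: S_2 = -2.82 + 2.34*2 = 1.86
i=3: S_3 = -2.82 + 2.34*3 = 4.2
The first 4 terms are: [-2.82, -0.48, 1.86, 4.2]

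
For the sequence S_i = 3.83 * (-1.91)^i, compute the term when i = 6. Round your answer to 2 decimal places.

S_6 = 3.83 * (-1.91)^6 ≈ 3.83 * 48.5512 ≈ 185.95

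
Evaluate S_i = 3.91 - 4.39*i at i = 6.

S_6 = 3.91 + -4.39*6 = 3.91 + -26.34 = -22.43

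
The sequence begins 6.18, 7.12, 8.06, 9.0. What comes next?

Differences: 7.12 - 6.18 = 0.94
This is an arithmetic sequence with common difference d = 0.94.
Next term = 9.0 + 0.94 = 9.94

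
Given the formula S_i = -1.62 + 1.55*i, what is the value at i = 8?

S_8 = -1.62 + 1.55*8 = -1.62 + 12.4 = 10.78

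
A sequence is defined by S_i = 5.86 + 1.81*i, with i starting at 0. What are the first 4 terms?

This is an arithmetic sequence.
i=0: S_0 = 5.86 + 1.81*0 = 5.86
i=1: S_1 = 5.86 + 1.81*1 = 7.67
i=2: S_2 = 5.86 + 1.81*2 = 9.48
i=3: S_3 = 5.86 + 1.81*3 = 11.29
The first 4 terms are: [5.86, 7.67, 9.48, 11.29]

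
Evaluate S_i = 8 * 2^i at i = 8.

S_8 = 8 * 2^8 = 8 * 256 = 2048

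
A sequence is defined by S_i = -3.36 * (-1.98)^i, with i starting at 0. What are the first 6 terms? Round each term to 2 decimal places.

This is a geometric sequence.
i=0: S_0 = -3.36 * (-1.98)^0 = -3.36
i=1: S_1 = -3.36 * (-1.98)^1 ≈ 6.65
i=2: S_2 = -3.36 * (-1.98)^2 ≈ -13.17
i=3: S_3 = -3.36 * (-1.98)^3 ≈ 26.08
i=4: S_4 = -3.36 * (-1.98)^4 ≈ -51.64
i=5: S_5 = -3.36 * (-1.98)^5 ≈ 102.25
The first 6 terms are: [-3.36, 6.65, -13.17, 26.08, -51.64, 102.25]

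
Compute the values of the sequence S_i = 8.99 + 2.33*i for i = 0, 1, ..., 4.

This is an arithmetic sequence.
i=0: S_0 = 8.99 + 2.33*0 = 8.99
i=1: S_1 = 8.99 + 2.33*1 = 11.32
i=2: S_2 = 8.99 + 2.33*2 = 13.65
i=3: S_3 = 8.99 + 2.33*3 = 15.98
i=4: S_4 = 8.99 + 2.33*4 = 18.31
The first 5 terms are: [8.99, 11.32, 13.65, 15.98, 18.31]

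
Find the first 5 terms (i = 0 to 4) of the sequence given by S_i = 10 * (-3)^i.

This is a geometric sequence.
i=0: S_0 = 10 * (-3)^0 = 10
i=1: S_1 = 10 * (-3)^1 = -30
i=2: S_2 = 10 * (-3)^2 = 90
i=3: S_3 = 10 * (-3)^3 = -270
i=4: S_4 = 10 * (-3)^4 = 810
The first 5 terms are: [10, -30, 90, -270, 810]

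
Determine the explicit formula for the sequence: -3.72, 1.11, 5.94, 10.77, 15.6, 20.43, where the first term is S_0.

Check differences: 1.11 - -3.72 = 4.83
5.94 - 1.11 = 4.83
Common difference d = 4.83.
First term a = -3.72.
Formula: S_i = -3.72 + 4.83*i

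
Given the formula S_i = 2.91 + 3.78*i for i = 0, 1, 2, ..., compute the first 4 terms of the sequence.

This is an arithmetic sequence.
i=0: S_0 = 2.91 + 3.78*0 = 2.91
i=1: S_1 = 2.91 + 3.78*1 = 6.69
i=2: S_2 = 2.91 + 3.78*2 = 10.47
i=3: S_3 = 2.91 + 3.78*3 = 14.25
The first 4 terms are: [2.91, 6.69, 10.47, 14.25]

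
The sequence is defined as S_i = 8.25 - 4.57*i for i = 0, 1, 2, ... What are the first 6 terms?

This is an arithmetic sequence.
i=0: S_0 = 8.25 + -4.57*0 = 8.25
i=1: S_1 = 8.25 + -4.57*1 = 3.68
i=2: S_2 = 8.25 + -4.57*2 = -0.89
i=3: S_3 = 8.25 + -4.57*3 = -5.46
i=4: S_4 = 8.25 + -4.57*4 = -10.03
i=5: S_5 = 8.25 + -4.57*5 = -14.6
The first 6 terms are: [8.25, 3.68, -0.89, -5.46, -10.03, -14.6]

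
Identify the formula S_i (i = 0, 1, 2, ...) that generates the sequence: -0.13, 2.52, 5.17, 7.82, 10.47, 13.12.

Check differences: 2.52 - -0.13 = 2.65
5.17 - 2.52 = 2.65
Common difference d = 2.65.
First term a = -0.13.
Formula: S_i = -0.13 + 2.65*i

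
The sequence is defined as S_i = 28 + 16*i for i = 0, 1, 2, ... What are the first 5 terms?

This is an arithmetic sequence.
i=0: S_0 = 28 + 16*0 = 28
i=1: S_1 = 28 + 16*1 = 44
i=2: S_2 = 28 + 16*2 = 60
i=3: S_3 = 28 + 16*3 = 76
i=4: S_4 = 28 + 16*4 = 92
The first 5 terms are: [28, 44, 60, 76, 92]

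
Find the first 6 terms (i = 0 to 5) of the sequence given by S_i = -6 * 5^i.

This is a geometric sequence.
i=0: S_0 = -6 * 5^0 = -6
i=1: S_1 = -6 * 5^1 = -30
i=2: S_2 = -6 * 5^2 = -150
i=3: S_3 = -6 * 5^3 = -750
i=4: S_4 = -6 * 5^4 = -3750
i=5: S_5 = -6 * 5^5 = -18750
The first 6 terms are: [-6, -30, -150, -750, -3750, -18750]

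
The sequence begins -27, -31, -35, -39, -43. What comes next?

Differences: -31 - -27 = -4
This is an arithmetic sequence with common difference d = -4.
Next term = -43 + -4 = -47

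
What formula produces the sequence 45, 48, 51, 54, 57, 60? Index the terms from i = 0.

Check differences: 48 - 45 = 3
51 - 48 = 3
Common difference d = 3.
First term a = 45.
Formula: S_i = 45 + 3*i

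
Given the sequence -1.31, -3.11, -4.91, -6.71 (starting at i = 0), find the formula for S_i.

Check differences: -3.11 - -1.31 = -1.8
-4.91 - -3.11 = -1.8
Common difference d = -1.8.
First term a = -1.31.
Formula: S_i = -1.31 - 1.80*i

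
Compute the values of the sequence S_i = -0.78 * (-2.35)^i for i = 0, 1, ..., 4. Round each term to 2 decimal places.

This is a geometric sequence.
i=0: S_0 = -0.78 * (-2.35)^0 = -0.78
i=1: S_1 = -0.78 * (-2.35)^1 ≈ 1.83
i=2: S_2 = -0.78 * (-2.35)^2 ≈ -4.31
i=3: S_3 = -0.78 * (-2.35)^3 ≈ 10.12
i=4: S_4 = -0.78 * (-2.35)^4 ≈ -23.79
The first 5 terms are: [-0.78, 1.83, -4.31, 10.12, -23.79]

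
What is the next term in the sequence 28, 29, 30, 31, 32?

Differences: 29 - 28 = 1
This is an arithmetic sequence with common difference d = 1.
Next term = 32 + 1 = 33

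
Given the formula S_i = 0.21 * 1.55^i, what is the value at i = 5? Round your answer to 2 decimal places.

S_5 = 0.21 * 1.55^5 ≈ 0.21 * 8.9466 ≈ 1.88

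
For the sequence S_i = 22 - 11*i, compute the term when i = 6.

S_6 = 22 + -11*6 = 22 + -66 = -44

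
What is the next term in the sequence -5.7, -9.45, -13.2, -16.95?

Differences: -9.45 - -5.7 = -3.75
This is an arithmetic sequence with common difference d = -3.75.
Next term = -16.95 + -3.75 = -20.7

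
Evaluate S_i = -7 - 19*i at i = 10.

S_10 = -7 + -19*10 = -7 + -190 = -197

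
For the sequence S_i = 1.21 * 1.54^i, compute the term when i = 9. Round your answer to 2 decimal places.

S_9 = 1.21 * 1.54^9 ≈ 1.21 * 48.7177 ≈ 58.95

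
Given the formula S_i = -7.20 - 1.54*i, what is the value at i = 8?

S_8 = -7.2 + -1.54*8 = -7.2 + -12.32 = -19.52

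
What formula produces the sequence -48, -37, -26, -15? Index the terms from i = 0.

Check differences: -37 - -48 = 11
-26 - -37 = 11
Common difference d = 11.
First term a = -48.
Formula: S_i = -48 + 11*i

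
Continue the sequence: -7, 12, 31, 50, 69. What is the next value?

Differences: 12 - -7 = 19
This is an arithmetic sequence with common difference d = 19.
Next term = 69 + 19 = 88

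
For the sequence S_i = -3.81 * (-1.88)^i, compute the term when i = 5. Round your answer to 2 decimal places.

S_5 = -3.81 * (-1.88)^5 ≈ -3.81 * -23.4849 ≈ 89.48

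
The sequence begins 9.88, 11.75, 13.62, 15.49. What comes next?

Differences: 11.75 - 9.88 = 1.87
This is an arithmetic sequence with common difference d = 1.87.
Next term = 15.49 + 1.87 = 17.36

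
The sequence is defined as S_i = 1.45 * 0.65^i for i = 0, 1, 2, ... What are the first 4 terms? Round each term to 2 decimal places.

This is a geometric sequence.
i=0: S_0 = 1.45 * 0.65^0 = 1.45
i=1: S_1 = 1.45 * 0.65^1 ≈ 0.94
i=2: S_2 = 1.45 * 0.65^2 ≈ 0.61
i=3: S_3 = 1.45 * 0.65^3 ≈ 0.4
The first 4 terms are: [1.45, 0.94, 0.61, 0.4]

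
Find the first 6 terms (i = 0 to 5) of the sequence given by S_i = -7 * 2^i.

This is a geometric sequence.
i=0: S_0 = -7 * 2^0 = -7
i=1: S_1 = -7 * 2^1 = -14
i=2: S_2 = -7 * 2^2 = -28
i=3: S_3 = -7 * 2^3 = -56
i=4: S_4 = -7 * 2^4 = -112
i=5: S_5 = -7 * 2^5 = -224
The first 6 terms are: [-7, -14, -28, -56, -112, -224]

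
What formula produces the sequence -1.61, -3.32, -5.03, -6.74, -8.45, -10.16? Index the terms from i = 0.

Check differences: -3.32 - -1.61 = -1.71
-5.03 - -3.32 = -1.71
Common difference d = -1.71.
First term a = -1.61.
Formula: S_i = -1.61 - 1.71*i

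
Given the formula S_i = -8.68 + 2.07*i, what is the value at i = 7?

S_7 = -8.68 + 2.07*7 = -8.68 + 14.49 = 5.81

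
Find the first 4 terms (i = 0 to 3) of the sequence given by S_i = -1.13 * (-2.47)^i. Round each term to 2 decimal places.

This is a geometric sequence.
i=0: S_0 = -1.13 * (-2.47)^0 = -1.13
i=1: S_1 = -1.13 * (-2.47)^1 ≈ 2.79
i=2: S_2 = -1.13 * (-2.47)^2 ≈ -6.89
i=3: S_3 = -1.13 * (-2.47)^3 ≈ 17.03
The first 4 terms are: [-1.13, 2.79, -6.89, 17.03]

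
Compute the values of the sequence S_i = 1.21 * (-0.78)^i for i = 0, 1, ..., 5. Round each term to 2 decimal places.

This is a geometric sequence.
i=0: S_0 = 1.21 * (-0.78)^0 = 1.21
i=1: S_1 = 1.21 * (-0.78)^1 ≈ -0.94
i=2: S_2 = 1.21 * (-0.78)^2 ≈ 0.74
i=3: S_3 = 1.21 * (-0.78)^3 ≈ -0.57
i=4: S_4 = 1.21 * (-0.78)^4 ≈ 0.45
i=5: S_5 = 1.21 * (-0.78)^5 ≈ -0.35
The first 6 terms are: [1.21, -0.94, 0.74, -0.57, 0.45, -0.35]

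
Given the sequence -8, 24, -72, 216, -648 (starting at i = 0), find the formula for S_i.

Check ratios: 24 / -8 = -3.0
Common ratio r = -3.
First term a = -8.
Formula: S_i = -8 * (-3)^i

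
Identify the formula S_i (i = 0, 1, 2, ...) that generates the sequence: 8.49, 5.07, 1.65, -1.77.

Check differences: 5.07 - 8.49 = -3.42
1.65 - 5.07 = -3.42
Common difference d = -3.42.
First term a = 8.49.
Formula: S_i = 8.49 - 3.42*i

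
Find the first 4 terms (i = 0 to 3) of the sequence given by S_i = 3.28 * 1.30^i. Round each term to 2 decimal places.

This is a geometric sequence.
i=0: S_0 = 3.28 * 1.3^0 = 3.28
i=1: S_1 = 3.28 * 1.3^1 ≈ 4.26
i=2: S_2 = 3.28 * 1.3^2 ≈ 5.54
i=3: S_3 = 3.28 * 1.3^3 ≈ 7.21
The first 4 terms are: [3.28, 4.26, 5.54, 7.21]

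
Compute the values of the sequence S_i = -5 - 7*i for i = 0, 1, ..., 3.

This is an arithmetic sequence.
i=0: S_0 = -5 + -7*0 = -5
i=1: S_1 = -5 + -7*1 = -12
i=2: S_2 = -5 + -7*2 = -19
i=3: S_3 = -5 + -7*3 = -26
The first 4 terms are: [-5, -12, -19, -26]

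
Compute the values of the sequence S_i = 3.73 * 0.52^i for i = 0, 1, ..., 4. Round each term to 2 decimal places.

This is a geometric sequence.
i=0: S_0 = 3.73 * 0.52^0 = 3.73
i=1: S_1 = 3.73 * 0.52^1 ≈ 1.94
i=2: S_2 = 3.73 * 0.52^2 ≈ 1.01
i=3: S_3 = 3.73 * 0.52^3 ≈ 0.52
i=4: S_4 = 3.73 * 0.52^4 ≈ 0.27
The first 5 terms are: [3.73, 1.94, 1.01, 0.52, 0.27]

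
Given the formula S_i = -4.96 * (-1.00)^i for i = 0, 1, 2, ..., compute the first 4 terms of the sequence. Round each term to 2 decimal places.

This is a geometric sequence.
i=0: S_0 = -4.96 * (-1.0)^0 = -4.96
i=1: S_1 = -4.96 * (-1.0)^1 = 4.96
i=2: S_2 = -4.96 * (-1.0)^2 = -4.96
i=3: S_3 = -4.96 * (-1.0)^3 = 4.96
The first 4 terms are: [-4.96, 4.96, -4.96, 4.96]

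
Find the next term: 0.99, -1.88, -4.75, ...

Differences: -1.88 - 0.99 = -2.87
This is an arithmetic sequence with common difference d = -2.87.
Next term = -4.75 + -2.87 = -7.62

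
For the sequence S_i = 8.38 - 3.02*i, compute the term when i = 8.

S_8 = 8.38 + -3.02*8 = 8.38 + -24.16 = -15.78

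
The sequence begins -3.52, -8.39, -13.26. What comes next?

Differences: -8.39 - -3.52 = -4.87
This is an arithmetic sequence with common difference d = -4.87.
Next term = -13.26 + -4.87 = -18.13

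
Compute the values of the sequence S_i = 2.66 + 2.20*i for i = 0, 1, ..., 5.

This is an arithmetic sequence.
i=0: S_0 = 2.66 + 2.2*0 = 2.66
i=1: S_1 = 2.66 + 2.2*1 = 4.86
i=2: S_2 = 2.66 + 2.2*2 = 7.06
i=3: S_3 = 2.66 + 2.2*3 = 9.26
i=4: S_4 = 2.66 + 2.2*4 = 11.46
i=5: S_5 = 2.66 + 2.2*5 = 13.66
The first 6 terms are: [2.66, 4.86, 7.06, 9.26, 11.46, 13.66]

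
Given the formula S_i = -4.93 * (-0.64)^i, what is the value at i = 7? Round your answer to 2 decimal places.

S_7 = -4.93 * (-0.64)^7 ≈ -4.93 * -0.044 ≈ 0.22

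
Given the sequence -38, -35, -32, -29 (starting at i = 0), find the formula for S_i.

Check differences: -35 - -38 = 3
-32 - -35 = 3
Common difference d = 3.
First term a = -38.
Formula: S_i = -38 + 3*i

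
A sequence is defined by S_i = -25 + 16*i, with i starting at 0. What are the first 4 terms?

This is an arithmetic sequence.
i=0: S_0 = -25 + 16*0 = -25
i=1: S_1 = -25 + 16*1 = -9
i=2: S_2 = -25 + 16*2 = 7
i=3: S_3 = -25 + 16*3 = 23
The first 4 terms are: [-25, -9, 7, 23]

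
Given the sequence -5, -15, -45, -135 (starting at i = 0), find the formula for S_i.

Check ratios: -15 / -5 = 3.0
Common ratio r = 3.
First term a = -5.
Formula: S_i = -5 * 3^i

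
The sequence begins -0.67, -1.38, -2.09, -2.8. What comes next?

Differences: -1.38 - -0.67 = -0.71
This is an arithmetic sequence with common difference d = -0.71.
Next term = -2.8 + -0.71 = -3.51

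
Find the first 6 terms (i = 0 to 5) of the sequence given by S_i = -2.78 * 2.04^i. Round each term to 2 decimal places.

This is a geometric sequence.
i=0: S_0 = -2.78 * 2.04^0 = -2.78
i=1: S_1 = -2.78 * 2.04^1 ≈ -5.67
i=2: S_2 = -2.78 * 2.04^2 ≈ -11.57
i=3: S_3 = -2.78 * 2.04^3 ≈ -23.6
i=4: S_4 = -2.78 * 2.04^4 ≈ -48.15
i=5: S_5 = -2.78 * 2.04^5 ≈ -98.22
The first 6 terms are: [-2.78, -5.67, -11.57, -23.6, -48.15, -98.22]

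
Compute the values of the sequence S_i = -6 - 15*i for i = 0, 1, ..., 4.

This is an arithmetic sequence.
i=0: S_0 = -6 + -15*0 = -6
i=1: S_1 = -6 + -15*1 = -21
i=2: S_2 = -6 + -15*2 = -36
i=3: S_3 = -6 + -15*3 = -51
i=4: S_4 = -6 + -15*4 = -66
The first 5 terms are: [-6, -21, -36, -51, -66]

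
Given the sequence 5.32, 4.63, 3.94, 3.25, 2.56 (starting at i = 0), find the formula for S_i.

Check differences: 4.63 - 5.32 = -0.69
3.94 - 4.63 = -0.69
Common difference d = -0.69.
First term a = 5.32.
Formula: S_i = 5.32 - 0.69*i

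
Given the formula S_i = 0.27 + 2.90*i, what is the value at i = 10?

S_10 = 0.27 + 2.9*10 = 0.27 + 29.0 = 29.27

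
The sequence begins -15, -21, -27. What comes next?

Differences: -21 - -15 = -6
This is an arithmetic sequence with common difference d = -6.
Next term = -27 + -6 = -33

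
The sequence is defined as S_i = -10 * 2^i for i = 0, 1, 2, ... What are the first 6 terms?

This is a geometric sequence.
i=0: S_0 = -10 * 2^0 = -10
i=1: S_1 = -10 * 2^1 = -20
i=2: S_2 = -10 * 2^2 = -40
i=3: S_3 = -10 * 2^3 = -80
i=4: S_4 = -10 * 2^4 = -160
i=5: S_5 = -10 * 2^5 = -320
The first 6 terms are: [-10, -20, -40, -80, -160, -320]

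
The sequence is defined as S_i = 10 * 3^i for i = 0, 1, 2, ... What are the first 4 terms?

This is a geometric sequence.
i=0: S_0 = 10 * 3^0 = 10
i=1: S_1 = 10 * 3^1 = 30
i=2: S_2 = 10 * 3^2 = 90
i=3: S_3 = 10 * 3^3 = 270
The first 4 terms are: [10, 30, 90, 270]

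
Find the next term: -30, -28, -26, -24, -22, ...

Differences: -28 - -30 = 2
This is an arithmetic sequence with common difference d = 2.
Next term = -22 + 2 = -20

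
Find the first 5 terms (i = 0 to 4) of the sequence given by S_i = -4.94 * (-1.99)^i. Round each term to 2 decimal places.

This is a geometric sequence.
i=0: S_0 = -4.94 * (-1.99)^0 = -4.94
i=1: S_1 = -4.94 * (-1.99)^1 ≈ 9.83
i=2: S_2 = -4.94 * (-1.99)^2 ≈ -19.56
i=3: S_3 = -4.94 * (-1.99)^3 ≈ 38.93
i=4: S_4 = -4.94 * (-1.99)^4 ≈ -77.47
The first 5 terms are: [-4.94, 9.83, -19.56, 38.93, -77.47]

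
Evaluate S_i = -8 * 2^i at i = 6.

S_6 = -8 * 2^6 = -8 * 64 = -512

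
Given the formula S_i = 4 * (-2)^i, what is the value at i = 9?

S_9 = 4 * (-2)^9 = 4 * -512 = -2048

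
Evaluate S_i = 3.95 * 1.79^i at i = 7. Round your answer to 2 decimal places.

S_7 = 3.95 * 1.79^7 ≈ 3.95 * 58.8805 ≈ 232.58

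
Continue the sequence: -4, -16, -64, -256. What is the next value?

Ratios: -16 / -4 = 4.0
This is a geometric sequence with common ratio r = 4.
Next term = -256 * 4 = -1024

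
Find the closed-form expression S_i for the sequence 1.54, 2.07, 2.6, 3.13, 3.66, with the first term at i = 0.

Check differences: 2.07 - 1.54 = 0.53
2.6 - 2.07 = 0.53
Common difference d = 0.53.
First term a = 1.54.
Formula: S_i = 1.54 + 0.53*i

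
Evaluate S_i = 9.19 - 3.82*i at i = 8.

S_8 = 9.19 + -3.82*8 = 9.19 + -30.56 = -21.37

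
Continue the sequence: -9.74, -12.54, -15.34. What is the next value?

Differences: -12.54 - -9.74 = -2.8
This is an arithmetic sequence with common difference d = -2.8.
Next term = -15.34 + -2.8 = -18.14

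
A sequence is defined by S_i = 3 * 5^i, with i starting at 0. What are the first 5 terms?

This is a geometric sequence.
i=0: S_0 = 3 * 5^0 = 3
i=1: S_1 = 3 * 5^1 = 15
i=2: S_2 = 3 * 5^2 = 75
i=3: S_3 = 3 * 5^3 = 375
i=4: S_4 = 3 * 5^4 = 1875
The first 5 terms are: [3, 15, 75, 375, 1875]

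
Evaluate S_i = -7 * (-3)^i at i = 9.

S_9 = -7 * (-3)^9 = -7 * -19683 = 137781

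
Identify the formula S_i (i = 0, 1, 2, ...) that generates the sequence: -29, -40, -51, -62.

Check differences: -40 - -29 = -11
-51 - -40 = -11
Common difference d = -11.
First term a = -29.
Formula: S_i = -29 - 11*i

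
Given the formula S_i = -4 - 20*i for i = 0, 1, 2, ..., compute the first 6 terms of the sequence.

This is an arithmetic sequence.
i=0: S_0 = -4 + -20*0 = -4
i=1: S_1 = -4 + -20*1 = -24
i=2: S_2 = -4 + -20*2 = -44
i=3: S_3 = -4 + -20*3 = -64
i=4: S_4 = -4 + -20*4 = -84
i=5: S_5 = -4 + -20*5 = -104
The first 6 terms are: [-4, -24, -44, -64, -84, -104]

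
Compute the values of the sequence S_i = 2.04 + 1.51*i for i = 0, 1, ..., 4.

This is an arithmetic sequence.
i=0: S_0 = 2.04 + 1.51*0 = 2.04
i=1: S_1 = 2.04 + 1.51*1 = 3.55
i=2: S_2 = 2.04 + 1.51*2 = 5.06
i=3: S_3 = 2.04 + 1.51*3 = 6.57
i=4: S_4 = 2.04 + 1.51*4 = 8.08
The first 5 terms are: [2.04, 3.55, 5.06, 6.57, 8.08]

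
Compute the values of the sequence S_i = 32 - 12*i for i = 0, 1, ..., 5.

This is an arithmetic sequence.
i=0: S_0 = 32 + -12*0 = 32
i=1: S_1 = 32 + -12*1 = 20
i=2: S_2 = 32 + -12*2 = 8
i=3: S_3 = 32 + -12*3 = -4
i=4: S_4 = 32 + -12*4 = -16
i=5: S_5 = 32 + -12*5 = -28
The first 6 terms are: [32, 20, 8, -4, -16, -28]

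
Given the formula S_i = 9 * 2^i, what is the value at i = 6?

S_6 = 9 * 2^6 = 9 * 64 = 576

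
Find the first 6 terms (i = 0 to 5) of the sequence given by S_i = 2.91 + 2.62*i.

This is an arithmetic sequence.
i=0: S_0 = 2.91 + 2.62*0 = 2.91
i=1: S_1 = 2.91 + 2.62*1 = 5.53
i=2: S_2 = 2.91 + 2.62*2 = 8.15
i=3: S_3 = 2.91 + 2.62*3 = 10.77
i=4: S_4 = 2.91 + 2.62*4 = 13.39
i=5: S_5 = 2.91 + 2.62*5 = 16.01
The first 6 terms are: [2.91, 5.53, 8.15, 10.77, 13.39, 16.01]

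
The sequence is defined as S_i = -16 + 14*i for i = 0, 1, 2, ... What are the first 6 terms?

This is an arithmetic sequence.
i=0: S_0 = -16 + 14*0 = -16
i=1: S_1 = -16 + 14*1 = -2
i=2: S_2 = -16 + 14*2 = 12
i=3: S_3 = -16 + 14*3 = 26
i=4: S_4 = -16 + 14*4 = 40
i=5: S_5 = -16 + 14*5 = 54
The first 6 terms are: [-16, -2, 12, 26, 40, 54]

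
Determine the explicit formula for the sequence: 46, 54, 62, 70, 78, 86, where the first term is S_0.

Check differences: 54 - 46 = 8
62 - 54 = 8
Common difference d = 8.
First term a = 46.
Formula: S_i = 46 + 8*i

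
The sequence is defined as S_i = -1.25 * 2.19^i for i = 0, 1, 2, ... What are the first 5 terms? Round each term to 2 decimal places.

This is a geometric sequence.
i=0: S_0 = -1.25 * 2.19^0 = -1.25
i=1: S_1 = -1.25 * 2.19^1 ≈ -2.74
i=2: S_2 = -1.25 * 2.19^2 ≈ -6.0
i=3: S_3 = -1.25 * 2.19^3 ≈ -13.13
i=4: S_4 = -1.25 * 2.19^4 ≈ -28.75
The first 5 terms are: [-1.25, -2.74, -6.0, -13.13, -28.75]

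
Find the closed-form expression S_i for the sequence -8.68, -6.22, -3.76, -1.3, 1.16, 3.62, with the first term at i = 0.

Check differences: -6.22 - -8.68 = 2.46
-3.76 - -6.22 = 2.46
Common difference d = 2.46.
First term a = -8.68.
Formula: S_i = -8.68 + 2.46*i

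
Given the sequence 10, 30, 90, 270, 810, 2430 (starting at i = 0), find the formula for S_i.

Check ratios: 30 / 10 = 3.0
Common ratio r = 3.
First term a = 10.
Formula: S_i = 10 * 3^i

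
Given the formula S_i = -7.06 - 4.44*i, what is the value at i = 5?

S_5 = -7.06 + -4.44*5 = -7.06 + -22.2 = -29.26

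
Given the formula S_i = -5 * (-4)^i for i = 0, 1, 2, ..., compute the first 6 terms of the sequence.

This is a geometric sequence.
i=0: S_0 = -5 * (-4)^0 = -5
i=1: S_1 = -5 * (-4)^1 = 20
i=2: S_2 = -5 * (-4)^2 = -80
i=3: S_3 = -5 * (-4)^3 = 320
i=4: S_4 = -5 * (-4)^4 = -1280
i=5: S_5 = -5 * (-4)^5 = 5120
The first 6 terms are: [-5, 20, -80, 320, -1280, 5120]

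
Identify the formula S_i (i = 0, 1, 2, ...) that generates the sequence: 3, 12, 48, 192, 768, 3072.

Check ratios: 12 / 3 = 4.0
Common ratio r = 4.
First term a = 3.
Formula: S_i = 3 * 4^i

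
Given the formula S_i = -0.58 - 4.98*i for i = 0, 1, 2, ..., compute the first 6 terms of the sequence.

This is an arithmetic sequence.
i=0: S_0 = -0.58 + -4.98*0 = -0.58
i=1: S_1 = -0.58 + -4.98*1 = -5.56
i=2: S_2 = -0.58 + -4.98*2 = -10.54
i=3: S_3 = -0.58 + -4.98*3 = -15.52
i=4: S_4 = -0.58 + -4.98*4 = -20.5
i=5: S_5 = -0.58 + -4.98*5 = -25.48
The first 6 terms are: [-0.58, -5.56, -10.54, -15.52, -20.5, -25.48]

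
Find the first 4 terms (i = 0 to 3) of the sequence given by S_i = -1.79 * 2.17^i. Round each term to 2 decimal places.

This is a geometric sequence.
i=0: S_0 = -1.79 * 2.17^0 = -1.79
i=1: S_1 = -1.79 * 2.17^1 ≈ -3.88
i=2: S_2 = -1.79 * 2.17^2 ≈ -8.43
i=3: S_3 = -1.79 * 2.17^3 ≈ -18.29
The first 4 terms are: [-1.79, -3.88, -8.43, -18.29]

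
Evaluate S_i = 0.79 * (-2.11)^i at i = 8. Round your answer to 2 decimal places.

S_8 = 0.79 * (-2.11)^8 ≈ 0.79 * 392.87975 ≈ 310.38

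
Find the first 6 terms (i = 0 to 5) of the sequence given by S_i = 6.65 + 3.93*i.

This is an arithmetic sequence.
i=0: S_0 = 6.65 + 3.93*0 = 6.65
i=1: S_1 = 6.65 + 3.93*1 = 10.58
i=2: S_2 = 6.65 + 3.93*2 = 14.51
i=3: S_3 = 6.65 + 3.93*3 = 18.44
i=4: S_4 = 6.65 + 3.93*4 = 22.37
i=5: S_5 = 6.65 + 3.93*5 = 26.3
The first 6 terms are: [6.65, 10.58, 14.51, 18.44, 22.37, 26.3]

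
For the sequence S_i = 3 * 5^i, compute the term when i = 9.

S_9 = 3 * 5^9 = 3 * 1953125 = 5859375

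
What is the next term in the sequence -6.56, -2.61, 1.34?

Differences: -2.61 - -6.56 = 3.95
This is an arithmetic sequence with common difference d = 3.95.
Next term = 1.34 + 3.95 = 5.29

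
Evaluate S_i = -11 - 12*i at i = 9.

S_9 = -11 + -12*9 = -11 + -108 = -119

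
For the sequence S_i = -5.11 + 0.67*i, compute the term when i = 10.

S_10 = -5.11 + 0.67*10 = -5.11 + 6.7 = 1.59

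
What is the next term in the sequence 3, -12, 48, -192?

Ratios: -12 / 3 = -4.0
This is a geometric sequence with common ratio r = -4.
Next term = -192 * -4 = 768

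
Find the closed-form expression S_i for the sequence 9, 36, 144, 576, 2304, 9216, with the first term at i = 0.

Check ratios: 36 / 9 = 4.0
Common ratio r = 4.
First term a = 9.
Formula: S_i = 9 * 4^i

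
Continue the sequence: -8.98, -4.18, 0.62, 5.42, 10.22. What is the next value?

Differences: -4.18 - -8.98 = 4.8
This is an arithmetic sequence with common difference d = 4.8.
Next term = 10.22 + 4.8 = 15.02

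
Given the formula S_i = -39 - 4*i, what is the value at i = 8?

S_8 = -39 + -4*8 = -39 + -32 = -71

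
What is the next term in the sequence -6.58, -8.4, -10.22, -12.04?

Differences: -8.4 - -6.58 = -1.82
This is an arithmetic sequence with common difference d = -1.82.
Next term = -12.04 + -1.82 = -13.86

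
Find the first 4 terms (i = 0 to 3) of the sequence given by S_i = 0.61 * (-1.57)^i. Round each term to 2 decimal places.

This is a geometric sequence.
i=0: S_0 = 0.61 * (-1.57)^0 = 0.61
i=1: S_1 = 0.61 * (-1.57)^1 ≈ -0.96
i=2: S_2 = 0.61 * (-1.57)^2 ≈ 1.5
i=3: S_3 = 0.61 * (-1.57)^3 ≈ -2.36
The first 4 terms are: [0.61, -0.96, 1.5, -2.36]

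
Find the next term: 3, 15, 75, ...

Ratios: 15 / 3 = 5.0
This is a geometric sequence with common ratio r = 5.
Next term = 75 * 5 = 375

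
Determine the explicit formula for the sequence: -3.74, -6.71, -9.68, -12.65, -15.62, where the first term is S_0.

Check differences: -6.71 - -3.74 = -2.97
-9.68 - -6.71 = -2.97
Common difference d = -2.97.
First term a = -3.74.
Formula: S_i = -3.74 - 2.97*i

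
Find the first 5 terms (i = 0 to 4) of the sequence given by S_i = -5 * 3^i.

This is a geometric sequence.
i=0: S_0 = -5 * 3^0 = -5
i=1: S_1 = -5 * 3^1 = -15
i=2: S_2 = -5 * 3^2 = -45
i=3: S_3 = -5 * 3^3 = -135
i=4: S_4 = -5 * 3^4 = -405
The first 5 terms are: [-5, -15, -45, -135, -405]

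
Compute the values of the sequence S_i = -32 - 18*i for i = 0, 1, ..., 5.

This is an arithmetic sequence.
i=0: S_0 = -32 + -18*0 = -32
i=1: S_1 = -32 + -18*1 = -50
i=2: S_2 = -32 + -18*2 = -68
i=3: S_3 = -32 + -18*3 = -86
i=4: S_4 = -32 + -18*4 = -104
i=5: S_5 = -32 + -18*5 = -122
The first 6 terms are: [-32, -50, -68, -86, -104, -122]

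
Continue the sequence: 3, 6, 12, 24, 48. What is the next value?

Ratios: 6 / 3 = 2.0
This is a geometric sequence with common ratio r = 2.
Next term = 48 * 2 = 96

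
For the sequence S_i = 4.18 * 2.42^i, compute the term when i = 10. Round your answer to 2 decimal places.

S_10 = 4.18 * 2.42^10 ≈ 4.18 * 6888.9599 ≈ 28795.85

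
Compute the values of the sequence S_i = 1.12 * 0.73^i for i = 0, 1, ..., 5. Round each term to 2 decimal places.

This is a geometric sequence.
i=0: S_0 = 1.12 * 0.73^0 = 1.12
i=1: S_1 = 1.12 * 0.73^1 ≈ 0.82
i=2: S_2 = 1.12 * 0.73^2 ≈ 0.6
i=3: S_3 = 1.12 * 0.73^3 ≈ 0.44
i=4: S_4 = 1.12 * 0.73^4 ≈ 0.32
i=5: S_5 = 1.12 * 0.73^5 ≈ 0.23
The first 6 terms are: [1.12, 0.82, 0.6, 0.44, 0.32, 0.23]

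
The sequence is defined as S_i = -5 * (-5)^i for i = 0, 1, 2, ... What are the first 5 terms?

This is a geometric sequence.
i=0: S_0 = -5 * (-5)^0 = -5
i=1: S_1 = -5 * (-5)^1 = 25
i=2: S_2 = -5 * (-5)^2 = -125
i=3: S_3 = -5 * (-5)^3 = 625
i=4: S_4 = -5 * (-5)^4 = -3125
The first 5 terms are: [-5, 25, -125, 625, -3125]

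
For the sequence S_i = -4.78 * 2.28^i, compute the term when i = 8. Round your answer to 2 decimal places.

S_8 = -4.78 * 2.28^8 ≈ -4.78 * 730.2621 ≈ -3490.65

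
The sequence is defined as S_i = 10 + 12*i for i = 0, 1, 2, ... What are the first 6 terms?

This is an arithmetic sequence.
i=0: S_0 = 10 + 12*0 = 10
i=1: S_1 = 10 + 12*1 = 22
i=2: S_2 = 10 + 12*2 = 34
i=3: S_3 = 10 + 12*3 = 46
i=4: S_4 = 10 + 12*4 = 58
i=5: S_5 = 10 + 12*5 = 70
The first 6 terms are: [10, 22, 34, 46, 58, 70]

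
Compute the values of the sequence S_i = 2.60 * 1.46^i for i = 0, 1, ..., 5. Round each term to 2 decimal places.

This is a geometric sequence.
i=0: S_0 = 2.6 * 1.46^0 = 2.6
i=1: S_1 = 2.6 * 1.46^1 ≈ 3.8
i=2: S_2 = 2.6 * 1.46^2 ≈ 5.54
i=3: S_3 = 2.6 * 1.46^3 ≈ 8.09
i=4: S_4 = 2.6 * 1.46^4 ≈ 11.81
i=5: S_5 = 2.6 * 1.46^5 ≈ 17.25
The first 6 terms are: [2.6, 3.8, 5.54, 8.09, 11.81, 17.25]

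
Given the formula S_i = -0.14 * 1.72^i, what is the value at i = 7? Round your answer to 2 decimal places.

S_7 = -0.14 * 1.72^7 ≈ -0.14 * 44.5348 ≈ -6.23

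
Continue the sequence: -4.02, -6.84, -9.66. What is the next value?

Differences: -6.84 - -4.02 = -2.82
This is an arithmetic sequence with common difference d = -2.82.
Next term = -9.66 + -2.82 = -12.48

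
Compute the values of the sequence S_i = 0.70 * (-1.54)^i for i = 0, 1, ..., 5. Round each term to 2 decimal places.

This is a geometric sequence.
i=0: S_0 = 0.7 * (-1.54)^0 = 0.7
i=1: S_1 = 0.7 * (-1.54)^1 ≈ -1.08
i=2: S_2 = 0.7 * (-1.54)^2 ≈ 1.66
i=3: S_3 = 0.7 * (-1.54)^3 ≈ -2.56
i=4: S_4 = 0.7 * (-1.54)^4 ≈ 3.94
i=5: S_5 = 0.7 * (-1.54)^5 ≈ -6.06
The first 6 terms are: [0.7, -1.08, 1.66, -2.56, 3.94, -6.06]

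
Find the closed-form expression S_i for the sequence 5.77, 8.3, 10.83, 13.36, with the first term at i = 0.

Check differences: 8.3 - 5.77 = 2.53
10.83 - 8.3 = 2.53
Common difference d = 2.53.
First term a = 5.77.
Formula: S_i = 5.77 + 2.53*i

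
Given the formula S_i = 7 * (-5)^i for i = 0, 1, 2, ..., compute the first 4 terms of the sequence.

This is a geometric sequence.
i=0: S_0 = 7 * (-5)^0 = 7
i=1: S_1 = 7 * (-5)^1 = -35
i=2: S_2 = 7 * (-5)^2 = 175
i=3: S_3 = 7 * (-5)^3 = -875
The first 4 terms are: [7, -35, 175, -875]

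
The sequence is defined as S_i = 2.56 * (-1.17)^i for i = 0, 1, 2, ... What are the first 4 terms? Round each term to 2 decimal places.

This is a geometric sequence.
i=0: S_0 = 2.56 * (-1.17)^0 = 2.56
i=1: S_1 = 2.56 * (-1.17)^1 ≈ -3.0
i=2: S_2 = 2.56 * (-1.17)^2 ≈ 3.5
i=3: S_3 = 2.56 * (-1.17)^3 ≈ -4.1
The first 4 terms are: [2.56, -3.0, 3.5, -4.1]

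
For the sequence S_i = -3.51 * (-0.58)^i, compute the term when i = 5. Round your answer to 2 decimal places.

S_5 = -3.51 * (-0.58)^5 ≈ -3.51 * -0.0656 ≈ 0.23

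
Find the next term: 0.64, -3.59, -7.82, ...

Differences: -3.59 - 0.64 = -4.23
This is an arithmetic sequence with common difference d = -4.23.
Next term = -7.82 + -4.23 = -12.05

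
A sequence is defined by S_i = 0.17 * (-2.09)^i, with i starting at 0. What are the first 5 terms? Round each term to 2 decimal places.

This is a geometric sequence.
i=0: S_0 = 0.17 * (-2.09)^0 = 0.17
i=1: S_1 = 0.17 * (-2.09)^1 ≈ -0.36
i=2: S_2 = 0.17 * (-2.09)^2 ≈ 0.74
i=3: S_3 = 0.17 * (-2.09)^3 ≈ -1.55
i=4: S_4 = 0.17 * (-2.09)^4 ≈ 3.24
The first 5 terms are: [0.17, -0.36, 0.74, -1.55, 3.24]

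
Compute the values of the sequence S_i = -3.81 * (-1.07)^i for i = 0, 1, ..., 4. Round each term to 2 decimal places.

This is a geometric sequence.
i=0: S_0 = -3.81 * (-1.07)^0 = -3.81
i=1: S_1 = -3.81 * (-1.07)^1 ≈ 4.08
i=2: S_2 = -3.81 * (-1.07)^2 ≈ -4.36
i=3: S_3 = -3.81 * (-1.07)^3 ≈ 4.67
i=4: S_4 = -3.81 * (-1.07)^4 ≈ -4.99
The first 5 terms are: [-3.81, 4.08, -4.36, 4.67, -4.99]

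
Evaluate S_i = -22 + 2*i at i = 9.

S_9 = -22 + 2*9 = -22 + 18 = -4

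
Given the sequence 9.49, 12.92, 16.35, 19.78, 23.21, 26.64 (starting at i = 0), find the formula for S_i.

Check differences: 12.92 - 9.49 = 3.43
16.35 - 12.92 = 3.43
Common difference d = 3.43.
First term a = 9.49.
Formula: S_i = 9.49 + 3.43*i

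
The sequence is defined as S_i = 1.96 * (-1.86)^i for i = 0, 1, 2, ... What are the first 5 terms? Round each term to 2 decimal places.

This is a geometric sequence.
i=0: S_0 = 1.96 * (-1.86)^0 = 1.96
i=1: S_1 = 1.96 * (-1.86)^1 ≈ -3.65
i=2: S_2 = 1.96 * (-1.86)^2 ≈ 6.78
i=3: S_3 = 1.96 * (-1.86)^3 ≈ -12.61
i=4: S_4 = 1.96 * (-1.86)^4 ≈ 23.46
The first 5 terms are: [1.96, -3.65, 6.78, -12.61, 23.46]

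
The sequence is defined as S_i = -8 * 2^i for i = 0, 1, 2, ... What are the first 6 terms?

This is a geometric sequence.
i=0: S_0 = -8 * 2^0 = -8
i=1: S_1 = -8 * 2^1 = -16
i=2: S_2 = -8 * 2^2 = -32
i=3: S_3 = -8 * 2^3 = -64
i=4: S_4 = -8 * 2^4 = -128
i=5: S_5 = -8 * 2^5 = -256
The first 6 terms are: [-8, -16, -32, -64, -128, -256]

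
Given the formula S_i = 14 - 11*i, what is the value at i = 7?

S_7 = 14 + -11*7 = 14 + -77 = -63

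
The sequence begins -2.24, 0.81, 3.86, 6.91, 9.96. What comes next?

Differences: 0.81 - -2.24 = 3.05
This is an arithmetic sequence with common difference d = 3.05.
Next term = 9.96 + 3.05 = 13.01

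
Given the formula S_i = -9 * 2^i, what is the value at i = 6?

S_6 = -9 * 2^6 = -9 * 64 = -576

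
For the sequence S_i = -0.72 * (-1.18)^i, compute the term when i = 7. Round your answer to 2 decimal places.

S_7 = -0.72 * (-1.18)^7 ≈ -0.72 * -3.1855 ≈ 2.29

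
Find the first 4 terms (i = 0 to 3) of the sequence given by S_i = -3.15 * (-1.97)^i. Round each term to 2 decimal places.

This is a geometric sequence.
i=0: S_0 = -3.15 * (-1.97)^0 = -3.15
i=1: S_1 = -3.15 * (-1.97)^1 ≈ 6.21
i=2: S_2 = -3.15 * (-1.97)^2 ≈ -12.22
i=3: S_3 = -3.15 * (-1.97)^3 ≈ 24.08
The first 4 terms are: [-3.15, 6.21, -12.22, 24.08]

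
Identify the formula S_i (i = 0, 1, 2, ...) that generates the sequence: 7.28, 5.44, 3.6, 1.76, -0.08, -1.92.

Check differences: 5.44 - 7.28 = -1.84
3.6 - 5.44 = -1.84
Common difference d = -1.84.
First term a = 7.28.
Formula: S_i = 7.28 - 1.84*i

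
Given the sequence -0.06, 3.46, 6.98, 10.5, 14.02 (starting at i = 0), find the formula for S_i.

Check differences: 3.46 - -0.06 = 3.52
6.98 - 3.46 = 3.52
Common difference d = 3.52.
First term a = -0.06.
Formula: S_i = -0.06 + 3.52*i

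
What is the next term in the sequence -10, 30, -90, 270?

Ratios: 30 / -10 = -3.0
This is a geometric sequence with common ratio r = -3.
Next term = 270 * -3 = -810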